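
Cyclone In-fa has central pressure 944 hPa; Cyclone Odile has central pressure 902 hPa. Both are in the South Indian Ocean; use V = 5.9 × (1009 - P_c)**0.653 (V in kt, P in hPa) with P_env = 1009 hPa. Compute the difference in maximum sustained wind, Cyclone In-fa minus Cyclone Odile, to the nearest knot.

-35 kt

Cyclone In-fa: ΔP = 65; V ≈ 5.9 × 65^0.653 ≈ 90.09 kt.
Cyclone Odile: ΔP = 107; V ≈ 5.9 × 107^0.653 ≈ 124.75 kt.
Difference ≈ 90.09 − 124.75 = -34.66 → -35 kt.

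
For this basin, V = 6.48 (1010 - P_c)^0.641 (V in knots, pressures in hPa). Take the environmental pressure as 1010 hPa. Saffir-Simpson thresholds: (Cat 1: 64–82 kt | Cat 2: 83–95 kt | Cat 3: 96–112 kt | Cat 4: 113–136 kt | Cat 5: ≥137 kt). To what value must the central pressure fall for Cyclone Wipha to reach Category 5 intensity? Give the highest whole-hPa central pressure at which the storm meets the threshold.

Category 5 begins at V = 137 kt.
Required ΔP = (137/6.48)^(1/0.641) = 21.142^1.560 ≈ 116.76 hPa.
P_c ≤ 1010 − 116.76 = 893.24, so the highest integer P_c is 893 hPa.

893 hPa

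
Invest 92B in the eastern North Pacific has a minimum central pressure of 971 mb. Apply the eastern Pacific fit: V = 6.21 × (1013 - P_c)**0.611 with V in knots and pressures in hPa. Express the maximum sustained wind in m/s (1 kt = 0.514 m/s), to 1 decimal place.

ΔP = 1013 − 971 = 42 mb.
V ≈ 6.21 × 42^0.611 = 6.21 × 9.813 ≈ 60.939 kt.
60.939 × 0.514 ≈ 31.32 m/s → 31.3 m/s.

31.3 m/s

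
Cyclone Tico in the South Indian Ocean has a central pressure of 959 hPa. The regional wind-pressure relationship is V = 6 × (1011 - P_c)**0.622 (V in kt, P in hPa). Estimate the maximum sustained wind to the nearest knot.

70 kt

ΔP = 1011 − 959 = 52 hPa.
52^0.622 ≈ 11.678.
V ≈ 6 × 11.678 ≈ 70.1 kt.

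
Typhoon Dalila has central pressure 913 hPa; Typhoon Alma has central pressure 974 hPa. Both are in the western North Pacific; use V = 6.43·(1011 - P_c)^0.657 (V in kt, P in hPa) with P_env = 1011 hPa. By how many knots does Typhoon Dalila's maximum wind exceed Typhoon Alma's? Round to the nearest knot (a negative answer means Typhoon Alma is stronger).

Typhoon Dalila: ΔP = 98; V ≈ 6.43 × 98^0.657 ≈ 130.75 kt.
Typhoon Alma: ΔP = 37; V ≈ 6.43 × 37^0.657 ≈ 68.95 kt.
Difference ≈ 130.75 − 68.95 = 61.80 → 62 kt.

62 kt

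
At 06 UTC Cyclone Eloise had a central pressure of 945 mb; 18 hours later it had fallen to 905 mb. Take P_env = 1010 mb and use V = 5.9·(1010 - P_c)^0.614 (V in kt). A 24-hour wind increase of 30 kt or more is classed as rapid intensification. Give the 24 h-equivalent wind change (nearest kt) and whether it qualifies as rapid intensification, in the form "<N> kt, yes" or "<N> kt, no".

V₁: ΔP = 65, V ≈ 5.9 × 65^0.614 ≈ 76.56 kt.
V₂: ΔP = 105, V ≈ 5.9 × 105^0.614 ≈ 102.77 kt.
ΔV over 18 h = 26.21 kt → 24 h equivalent = 26.21 × 24/18 ≈ 34.95 kt.
35 kt ≥ 30 kt ⇒ rapid intensification.

35 kt, yes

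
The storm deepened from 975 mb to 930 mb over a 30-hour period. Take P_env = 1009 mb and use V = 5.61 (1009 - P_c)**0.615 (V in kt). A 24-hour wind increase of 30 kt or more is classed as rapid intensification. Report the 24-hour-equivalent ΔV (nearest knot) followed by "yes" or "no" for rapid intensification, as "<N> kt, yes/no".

27 kt, no

V₁: ΔP = 34, V ≈ 5.61 × 34^0.615 ≈ 49.07 kt.
V₂: ΔP = 79, V ≈ 5.61 × 79^0.615 ≈ 82.41 kt.
ΔV over 30 h = 33.34 kt → 24 h equivalent = 33.34 × 24/30 ≈ 26.67 kt.
27 kt < 30 kt ⇒ not rapid intensification.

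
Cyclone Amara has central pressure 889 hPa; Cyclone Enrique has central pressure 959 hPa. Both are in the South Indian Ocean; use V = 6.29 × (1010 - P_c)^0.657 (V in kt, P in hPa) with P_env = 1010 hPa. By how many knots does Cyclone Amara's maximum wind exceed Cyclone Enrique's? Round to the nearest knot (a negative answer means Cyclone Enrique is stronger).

Cyclone Amara: ΔP = 121; V ≈ 6.29 × 121^0.657 ≈ 146.91 kt.
Cyclone Enrique: ΔP = 51; V ≈ 6.29 × 51^0.657 ≈ 83.28 kt.
Difference ≈ 146.91 − 83.28 = 63.63 → 64 kt.

64 kt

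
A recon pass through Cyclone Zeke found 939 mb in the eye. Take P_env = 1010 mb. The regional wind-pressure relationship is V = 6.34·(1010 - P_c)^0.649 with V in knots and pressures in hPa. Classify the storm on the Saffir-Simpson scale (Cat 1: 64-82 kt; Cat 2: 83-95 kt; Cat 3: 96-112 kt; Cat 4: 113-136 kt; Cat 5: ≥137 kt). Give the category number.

ΔP = 1010 − 939 = 71 mb.
V ≈ 6.34 × 71^0.649 = 6.34 × 15.90 ≈ 101 kt.
101 kt falls in the Category 3 band.

3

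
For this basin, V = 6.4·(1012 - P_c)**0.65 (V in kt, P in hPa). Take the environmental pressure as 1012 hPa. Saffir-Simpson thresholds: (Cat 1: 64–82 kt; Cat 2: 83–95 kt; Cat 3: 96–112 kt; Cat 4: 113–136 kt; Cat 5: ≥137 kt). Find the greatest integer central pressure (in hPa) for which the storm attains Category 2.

960 hPa

Category 2 begins at V = 83 kt.
Required ΔP = (83/6.4)^(1/0.65) = 12.969^1.538 ≈ 51.54 hPa.
P_c ≤ 1012 − 51.54 = 960.46, so the highest integer P_c is 960 hPa.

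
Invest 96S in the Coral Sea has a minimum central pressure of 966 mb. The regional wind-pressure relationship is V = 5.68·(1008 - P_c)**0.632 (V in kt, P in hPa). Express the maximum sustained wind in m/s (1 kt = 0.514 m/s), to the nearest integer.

ΔP = 1008 − 966 = 42 mb.
V ≈ 5.68 × 42^0.632 = 5.68 × 10.614 ≈ 60.290 kt.
60.290 × 0.514 ≈ 30.99 m/s → 31 m/s.

31 m/s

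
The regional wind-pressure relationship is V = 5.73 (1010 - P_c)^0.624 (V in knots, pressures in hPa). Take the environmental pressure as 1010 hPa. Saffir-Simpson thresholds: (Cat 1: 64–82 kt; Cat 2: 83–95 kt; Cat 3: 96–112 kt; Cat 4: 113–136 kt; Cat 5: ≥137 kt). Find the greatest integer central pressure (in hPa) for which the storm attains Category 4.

Category 4 begins at V = 113 kt.
Required ΔP = (113/5.73)^(1/0.624) = 19.721^1.603 ≈ 118.90 hPa.
P_c ≤ 1010 − 118.90 = 891.10, so the highest integer P_c is 891 hPa.

891 hPa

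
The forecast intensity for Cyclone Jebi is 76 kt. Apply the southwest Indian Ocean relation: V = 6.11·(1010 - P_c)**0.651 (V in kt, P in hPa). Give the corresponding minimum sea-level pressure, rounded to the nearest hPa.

ΔP = (V / 6.11)^(1/0.651) = (76/6.11)^1.536.
76/6.11 = 12.439; 12.439^1.536 ≈ 48.05 hPa.
P_c = 1010 − 48.05 = 961.95 ≈ 962 hPa.

962 hPa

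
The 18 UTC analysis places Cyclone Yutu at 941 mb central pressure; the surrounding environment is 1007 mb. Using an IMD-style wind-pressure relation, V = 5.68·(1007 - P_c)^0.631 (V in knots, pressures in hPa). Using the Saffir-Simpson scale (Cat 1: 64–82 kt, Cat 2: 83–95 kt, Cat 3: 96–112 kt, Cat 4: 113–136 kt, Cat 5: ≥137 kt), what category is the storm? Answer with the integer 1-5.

ΔP = 1007 − 941 = 66 mb.
V ≈ 5.68 × 66^0.631 = 5.68 × 14.06 ≈ 80 kt.
80 kt falls in the Category 1 band.

1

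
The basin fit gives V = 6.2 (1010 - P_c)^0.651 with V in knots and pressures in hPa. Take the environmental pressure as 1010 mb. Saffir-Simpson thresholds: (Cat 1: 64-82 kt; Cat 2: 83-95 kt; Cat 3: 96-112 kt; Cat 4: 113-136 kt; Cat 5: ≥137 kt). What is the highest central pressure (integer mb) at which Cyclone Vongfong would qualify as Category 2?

956 mb

Category 2 begins at V = 83 kt.
Required ΔP = (83/6.2)^(1/0.651) = 13.387^1.536 ≈ 53.79 mb.
P_c ≤ 1010 − 53.79 = 956.21, so the highest integer P_c is 956 mb.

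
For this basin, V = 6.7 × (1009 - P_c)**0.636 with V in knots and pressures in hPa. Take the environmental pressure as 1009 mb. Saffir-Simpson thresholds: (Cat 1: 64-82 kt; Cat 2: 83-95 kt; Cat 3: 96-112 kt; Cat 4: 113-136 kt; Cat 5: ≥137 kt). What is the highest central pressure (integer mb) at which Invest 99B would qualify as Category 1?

Category 1 begins at V = 64 kt.
Required ΔP = (64/6.7)^(1/0.636) = 9.552^1.572 ≈ 34.76 mb.
P_c ≤ 1009 − 34.76 = 974.24, so the highest integer P_c is 974 mb.

974 mb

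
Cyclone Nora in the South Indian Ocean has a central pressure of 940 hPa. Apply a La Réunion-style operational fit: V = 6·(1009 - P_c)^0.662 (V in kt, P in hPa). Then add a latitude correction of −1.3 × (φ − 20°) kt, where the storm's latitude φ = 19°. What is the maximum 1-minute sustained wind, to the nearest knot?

100 kt

ΔP = 1009 − 940 = 69 hPa.
69^0.662 ≈ 16.494.
V ≈ 6 × 16.494 ≈ 99.0 kt.
Latitude correction: −1.3 × (19 − 20) = 1.3 kt.
Corrected V ≈ 100.3 kt → 100 kt.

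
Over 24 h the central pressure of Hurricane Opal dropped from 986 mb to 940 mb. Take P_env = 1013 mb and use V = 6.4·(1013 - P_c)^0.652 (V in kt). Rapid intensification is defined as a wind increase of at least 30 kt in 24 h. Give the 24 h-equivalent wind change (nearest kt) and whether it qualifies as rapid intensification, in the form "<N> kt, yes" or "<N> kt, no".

50 kt, yes

V₁: ΔP = 27, V ≈ 6.4 × 27^0.652 ≈ 54.88 kt.
V₂: ΔP = 73, V ≈ 6.4 × 73^0.652 ≈ 104.97 kt.
ΔV over 24 h = 50.09 kt → 24 h equivalent = 50.09 × 24/24 ≈ 50.09 kt.
50 kt ≥ 30 kt ⇒ rapid intensification.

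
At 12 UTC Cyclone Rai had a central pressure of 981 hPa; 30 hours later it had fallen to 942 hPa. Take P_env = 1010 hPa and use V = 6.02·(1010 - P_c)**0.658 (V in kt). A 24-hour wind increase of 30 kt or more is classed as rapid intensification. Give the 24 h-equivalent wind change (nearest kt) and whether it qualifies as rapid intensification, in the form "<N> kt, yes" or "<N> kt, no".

33 kt, yes

V₁: ΔP = 29, V ≈ 6.02 × 29^0.658 ≈ 55.19 kt.
V₂: ΔP = 68, V ≈ 6.02 × 68^0.658 ≈ 96.69 kt.
ΔV over 30 h = 41.50 kt → 24 h equivalent = 41.50 × 24/30 ≈ 33.20 kt.
33 kt ≥ 30 kt ⇒ rapid intensification.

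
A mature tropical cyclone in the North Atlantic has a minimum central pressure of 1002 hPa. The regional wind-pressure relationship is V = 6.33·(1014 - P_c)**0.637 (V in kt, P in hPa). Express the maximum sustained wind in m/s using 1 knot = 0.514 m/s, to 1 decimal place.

15.8 m/s

ΔP = 1014 − 1002 = 12 hPa.
V ≈ 6.33 × 12^0.637 = 6.33 × 4.869 ≈ 30.821 kt.
30.821 × 0.514 ≈ 15.84 m/s → 15.8 m/s.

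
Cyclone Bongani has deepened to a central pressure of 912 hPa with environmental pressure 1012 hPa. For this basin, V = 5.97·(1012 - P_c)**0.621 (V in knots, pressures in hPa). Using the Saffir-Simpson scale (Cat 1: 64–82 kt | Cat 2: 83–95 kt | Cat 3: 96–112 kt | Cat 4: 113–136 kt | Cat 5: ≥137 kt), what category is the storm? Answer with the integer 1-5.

ΔP = 1012 − 912 = 100 hPa.
V ≈ 5.97 × 100^0.621 = 5.97 × 17.46 ≈ 104 kt.
104 kt falls in the Category 3 band.

3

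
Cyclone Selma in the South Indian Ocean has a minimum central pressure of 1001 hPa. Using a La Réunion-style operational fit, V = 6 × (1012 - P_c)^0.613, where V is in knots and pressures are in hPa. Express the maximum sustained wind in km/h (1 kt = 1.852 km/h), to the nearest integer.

48 km/h

ΔP = 1012 − 1001 = 11 hPa.
V ≈ 6 × 11^0.613 = 6 × 4.349 ≈ 26.093 kt.
26.093 × 1.852 ≈ 48.32 km/h → 48 km/h.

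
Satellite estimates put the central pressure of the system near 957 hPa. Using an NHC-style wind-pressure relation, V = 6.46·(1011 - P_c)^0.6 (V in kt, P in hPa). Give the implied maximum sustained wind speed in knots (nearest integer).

71 kt

ΔP = 1011 − 957 = 54 hPa.
54^0.6 ≈ 10.951.
V ≈ 6.46 × 10.951 ≈ 70.7 kt.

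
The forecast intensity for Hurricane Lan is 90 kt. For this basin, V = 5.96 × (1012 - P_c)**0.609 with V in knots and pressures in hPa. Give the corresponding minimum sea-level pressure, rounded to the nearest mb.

ΔP = (V / 5.96)^(1/0.609) = (90/5.96)^1.642.
90/5.96 = 15.101; 15.101^1.642 ≈ 86.29 mb.
P_c = 1012 − 86.29 = 925.71 ≈ 926 mb.

926 mb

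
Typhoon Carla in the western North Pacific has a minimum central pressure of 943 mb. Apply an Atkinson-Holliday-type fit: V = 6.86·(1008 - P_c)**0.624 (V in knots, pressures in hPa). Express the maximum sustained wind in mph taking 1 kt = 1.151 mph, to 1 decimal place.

ΔP = 1008 − 943 = 65 mb.
V ≈ 6.86 × 65^0.624 = 6.86 × 13.529 ≈ 92.807 kt.
92.807 × 1.151 ≈ 106.82 mph → 106.8 mph.

106.8 mph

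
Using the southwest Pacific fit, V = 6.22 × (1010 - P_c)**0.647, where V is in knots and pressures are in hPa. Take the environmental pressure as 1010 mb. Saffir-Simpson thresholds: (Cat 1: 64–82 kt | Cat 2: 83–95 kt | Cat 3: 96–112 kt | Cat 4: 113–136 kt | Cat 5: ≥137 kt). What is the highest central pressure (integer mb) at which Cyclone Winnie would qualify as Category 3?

941 mb

Category 3 begins at V = 96 kt.
Required ΔP = (96/6.22)^(1/0.647) = 15.434^1.546 ≈ 68.69 mb.
P_c ≤ 1010 − 68.69 = 941.31, so the highest integer P_c is 941 mb.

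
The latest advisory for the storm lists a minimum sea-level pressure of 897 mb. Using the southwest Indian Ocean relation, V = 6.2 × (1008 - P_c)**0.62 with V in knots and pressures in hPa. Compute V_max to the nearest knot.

ΔP = 1008 − 897 = 111 mb.
111^0.62 ≈ 18.540.
V ≈ 6.2 × 18.540 ≈ 114.9 kt.

115 kt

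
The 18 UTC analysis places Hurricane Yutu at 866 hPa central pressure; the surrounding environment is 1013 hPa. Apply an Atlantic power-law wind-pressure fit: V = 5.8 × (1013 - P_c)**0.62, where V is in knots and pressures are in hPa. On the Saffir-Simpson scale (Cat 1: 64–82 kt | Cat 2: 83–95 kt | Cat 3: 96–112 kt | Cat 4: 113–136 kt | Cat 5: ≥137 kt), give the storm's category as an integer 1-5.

4

ΔP = 1013 − 866 = 147 hPa.
V ≈ 5.8 × 147^0.62 = 5.8 × 22.07 ≈ 128 kt.
128 kt falls in the Category 4 band.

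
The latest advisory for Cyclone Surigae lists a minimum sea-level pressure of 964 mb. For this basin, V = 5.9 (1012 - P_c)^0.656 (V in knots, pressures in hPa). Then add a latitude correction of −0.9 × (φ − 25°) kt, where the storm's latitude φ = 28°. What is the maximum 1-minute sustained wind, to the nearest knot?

72 kt

ΔP = 1012 − 964 = 48 mb.
48^0.656 ≈ 12.673.
V ≈ 5.9 × 12.673 ≈ 74.8 kt.
Latitude correction: −0.9 × (28 − 25) = -2.7 kt.
Corrected V ≈ 72.1 kt → 72 kt.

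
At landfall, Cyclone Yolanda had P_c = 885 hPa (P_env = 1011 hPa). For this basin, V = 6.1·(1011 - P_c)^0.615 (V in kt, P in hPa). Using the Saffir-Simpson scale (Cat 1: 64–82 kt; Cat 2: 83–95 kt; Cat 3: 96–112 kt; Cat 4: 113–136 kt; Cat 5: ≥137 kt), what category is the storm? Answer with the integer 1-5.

ΔP = 1011 − 885 = 126 hPa.
V ≈ 6.1 × 126^0.615 = 6.1 × 19.58 ≈ 119 kt.
119 kt falls in the Category 4 band.

4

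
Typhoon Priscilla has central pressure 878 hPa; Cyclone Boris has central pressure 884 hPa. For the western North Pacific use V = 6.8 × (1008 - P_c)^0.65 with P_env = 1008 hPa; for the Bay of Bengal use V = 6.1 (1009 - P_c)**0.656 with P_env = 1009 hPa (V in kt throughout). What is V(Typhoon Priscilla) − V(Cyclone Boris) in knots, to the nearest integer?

Typhoon Priscilla: ΔP = 130; V ≈ 6.8 × 130^0.65 ≈ 160.91 kt.
Cyclone Boris: ΔP = 125; V ≈ 6.1 × 125^0.656 ≈ 144.84 kt.
Difference ≈ 160.91 − 144.84 = 16.07 → 16 kt.

16 kt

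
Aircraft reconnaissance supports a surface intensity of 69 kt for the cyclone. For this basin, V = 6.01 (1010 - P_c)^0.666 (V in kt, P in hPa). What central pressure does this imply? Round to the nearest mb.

ΔP = (V / 6.01)^(1/0.666) = (69/6.01)^1.502.
69/6.01 = 11.481; 11.481^1.502 ≈ 39.04 mb.
P_c = 1010 − 39.04 = 970.96 ≈ 971 mb.

971 mb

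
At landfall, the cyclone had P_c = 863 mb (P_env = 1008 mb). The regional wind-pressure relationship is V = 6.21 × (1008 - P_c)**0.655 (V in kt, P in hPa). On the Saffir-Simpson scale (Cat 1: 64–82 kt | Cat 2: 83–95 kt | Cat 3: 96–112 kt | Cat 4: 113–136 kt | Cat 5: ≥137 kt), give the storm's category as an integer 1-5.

ΔP = 1008 − 863 = 145 mb.
V ≈ 6.21 × 145^0.655 = 6.21 × 26.04 ≈ 162 kt.
162 kt falls in the Category 5 band.

5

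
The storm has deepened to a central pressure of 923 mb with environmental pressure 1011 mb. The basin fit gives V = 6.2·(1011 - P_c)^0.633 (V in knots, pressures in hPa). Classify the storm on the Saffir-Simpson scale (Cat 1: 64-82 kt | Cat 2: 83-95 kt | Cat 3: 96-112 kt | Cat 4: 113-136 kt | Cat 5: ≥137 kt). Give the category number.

ΔP = 1011 − 923 = 88 mb.
V ≈ 6.2 × 88^0.633 = 6.2 × 17.02 ≈ 105 kt.
105 kt falls in the Category 3 band.

3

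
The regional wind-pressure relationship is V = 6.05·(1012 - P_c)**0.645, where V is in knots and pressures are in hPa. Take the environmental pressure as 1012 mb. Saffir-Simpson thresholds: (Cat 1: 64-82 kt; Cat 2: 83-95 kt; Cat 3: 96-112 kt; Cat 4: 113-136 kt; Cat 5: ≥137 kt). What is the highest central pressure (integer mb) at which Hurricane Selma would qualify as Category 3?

Category 3 begins at V = 96 kt.
Required ΔP = (96/6.05)^(1/0.645) = 15.868^1.550 ≈ 72.65 mb.
P_c ≤ 1012 − 72.65 = 939.35, so the highest integer P_c is 939 mb.

939 mb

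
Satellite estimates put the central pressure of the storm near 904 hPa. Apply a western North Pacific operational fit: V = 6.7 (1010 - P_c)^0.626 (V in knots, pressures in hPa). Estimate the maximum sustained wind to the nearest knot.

ΔP = 1010 − 904 = 106 hPa.
106^0.626 ≈ 18.529.
V ≈ 6.7 × 18.529 ≈ 124.1 kt.

124 kt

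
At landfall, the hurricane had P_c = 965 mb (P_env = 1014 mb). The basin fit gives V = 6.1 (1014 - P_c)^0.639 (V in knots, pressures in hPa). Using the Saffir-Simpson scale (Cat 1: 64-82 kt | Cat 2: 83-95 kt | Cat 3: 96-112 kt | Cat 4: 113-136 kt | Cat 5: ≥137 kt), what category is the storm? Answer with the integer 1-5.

1

ΔP = 1014 − 965 = 49 mb.
V ≈ 6.1 × 49^0.639 = 6.1 × 12.02 ≈ 73 kt.
73 kt falls in the Category 1 band.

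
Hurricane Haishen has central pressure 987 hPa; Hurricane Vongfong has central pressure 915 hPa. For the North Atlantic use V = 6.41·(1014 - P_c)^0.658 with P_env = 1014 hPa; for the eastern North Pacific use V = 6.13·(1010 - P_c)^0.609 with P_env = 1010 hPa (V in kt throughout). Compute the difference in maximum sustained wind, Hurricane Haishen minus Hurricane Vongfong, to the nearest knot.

-42 kt

Hurricane Haishen: ΔP = 27; V ≈ 6.41 × 27^0.658 ≈ 56.07 kt.
Hurricane Vongfong: ΔP = 95; V ≈ 6.13 × 95^0.609 ≈ 98.15 kt.
Difference ≈ 56.07 − 98.15 = -42.08 → -42 kt.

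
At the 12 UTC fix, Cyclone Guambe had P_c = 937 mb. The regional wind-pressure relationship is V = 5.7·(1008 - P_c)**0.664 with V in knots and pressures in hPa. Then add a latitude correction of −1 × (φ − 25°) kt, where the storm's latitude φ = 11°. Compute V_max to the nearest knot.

111 kt

ΔP = 1008 − 937 = 71 mb.
71^0.664 ≈ 16.953.
V ≈ 5.7 × 16.953 ≈ 96.6 kt.
Latitude correction: −1 × (11 − 25) = 14 kt.
Corrected V ≈ 110.6 kt → 111 kt.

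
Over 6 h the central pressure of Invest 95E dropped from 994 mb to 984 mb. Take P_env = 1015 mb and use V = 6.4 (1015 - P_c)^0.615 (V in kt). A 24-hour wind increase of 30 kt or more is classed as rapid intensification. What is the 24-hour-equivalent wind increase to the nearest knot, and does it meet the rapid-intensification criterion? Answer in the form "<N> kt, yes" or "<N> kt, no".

45 kt, yes

V₁: ΔP = 21, V ≈ 6.4 × 21^0.615 ≈ 41.62 kt.
V₂: ΔP = 31, V ≈ 6.4 × 31^0.615 ≈ 52.89 kt.
ΔV over 6 h = 11.27 kt → 24 h equivalent = 11.27 × 24/6 ≈ 45.08 kt.
45 kt ≥ 30 kt ⇒ rapid intensification.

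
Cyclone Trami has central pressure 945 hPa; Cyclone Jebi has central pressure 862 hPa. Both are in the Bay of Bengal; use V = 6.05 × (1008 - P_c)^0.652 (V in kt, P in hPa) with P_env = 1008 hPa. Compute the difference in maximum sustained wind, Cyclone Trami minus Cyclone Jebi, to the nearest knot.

Cyclone Trami: ΔP = 63; V ≈ 6.05 × 63^0.652 ≈ 90.14 kt.
Cyclone Jebi: ΔP = 146; V ≈ 6.05 × 146^0.652 ≈ 155.92 kt.
Difference ≈ 90.14 − 155.92 = -65.78 → -66 kt.

-66 kt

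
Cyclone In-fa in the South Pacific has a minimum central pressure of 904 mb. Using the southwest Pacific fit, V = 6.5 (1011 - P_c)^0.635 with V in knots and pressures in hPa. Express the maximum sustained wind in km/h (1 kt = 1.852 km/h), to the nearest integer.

234 km/h

ΔP = 1011 − 904 = 107 mb.
V ≈ 6.5 × 107^0.635 = 6.5 × 19.438 ≈ 126.349 kt.
126.349 × 1.852 ≈ 234.00 km/h → 234 km/h.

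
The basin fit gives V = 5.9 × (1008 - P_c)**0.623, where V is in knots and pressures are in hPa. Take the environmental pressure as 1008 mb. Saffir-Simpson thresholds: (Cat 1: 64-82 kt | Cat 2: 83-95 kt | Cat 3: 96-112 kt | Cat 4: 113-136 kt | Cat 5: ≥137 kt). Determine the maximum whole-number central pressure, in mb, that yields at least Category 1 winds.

Category 1 begins at V = 64 kt.
Required ΔP = (64/5.9)^(1/0.623) = 10.847^1.605 ≈ 45.90 mb.
P_c ≤ 1008 − 45.90 = 962.10, so the highest integer P_c is 962 mb.

962 mb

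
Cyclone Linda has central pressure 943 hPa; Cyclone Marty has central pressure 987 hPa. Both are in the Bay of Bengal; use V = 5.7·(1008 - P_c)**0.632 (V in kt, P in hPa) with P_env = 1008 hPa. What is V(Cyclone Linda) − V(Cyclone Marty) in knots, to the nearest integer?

Cyclone Linda: ΔP = 65; V ≈ 5.7 × 65^0.632 ≈ 79.73 kt.
Cyclone Marty: ΔP = 21; V ≈ 5.7 × 21^0.632 ≈ 39.04 kt.
Difference ≈ 79.73 − 39.04 = 40.69 → 41 kt.

41 kt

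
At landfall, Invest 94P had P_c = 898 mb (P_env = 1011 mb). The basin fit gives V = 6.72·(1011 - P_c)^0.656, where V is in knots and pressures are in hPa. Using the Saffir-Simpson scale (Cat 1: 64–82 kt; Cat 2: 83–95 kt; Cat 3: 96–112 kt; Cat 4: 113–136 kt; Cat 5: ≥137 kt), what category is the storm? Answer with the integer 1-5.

5

ΔP = 1011 − 898 = 113 mb.
V ≈ 6.72 × 113^0.656 = 6.72 × 22.22 ≈ 149 kt.
149 kt falls in the Category 5 band.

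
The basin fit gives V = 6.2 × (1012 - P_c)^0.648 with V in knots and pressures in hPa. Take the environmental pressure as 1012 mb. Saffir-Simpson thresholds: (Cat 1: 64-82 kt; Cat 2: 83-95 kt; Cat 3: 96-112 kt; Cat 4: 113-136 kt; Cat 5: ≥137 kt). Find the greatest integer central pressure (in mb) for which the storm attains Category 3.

Category 3 begins at V = 96 kt.
Required ΔP = (96/6.2)^(1/0.648) = 15.484^1.543 ≈ 68.59 mb.
P_c ≤ 1012 − 68.59 = 943.41, so the highest integer P_c is 943 mb.

943 mb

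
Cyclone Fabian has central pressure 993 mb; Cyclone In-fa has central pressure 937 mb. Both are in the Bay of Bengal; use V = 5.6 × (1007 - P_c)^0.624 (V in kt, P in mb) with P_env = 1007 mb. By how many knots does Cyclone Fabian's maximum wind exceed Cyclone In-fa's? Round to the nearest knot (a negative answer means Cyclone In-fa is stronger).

Cyclone Fabian: ΔP = 14; V ≈ 5.6 × 14^0.624 ≈ 29.07 kt.
Cyclone In-fa: ΔP = 70; V ≈ 5.6 × 70^0.624 ≈ 79.35 kt.
Difference ≈ 29.07 − 79.35 = -50.28 → -50 kt.

-50 kt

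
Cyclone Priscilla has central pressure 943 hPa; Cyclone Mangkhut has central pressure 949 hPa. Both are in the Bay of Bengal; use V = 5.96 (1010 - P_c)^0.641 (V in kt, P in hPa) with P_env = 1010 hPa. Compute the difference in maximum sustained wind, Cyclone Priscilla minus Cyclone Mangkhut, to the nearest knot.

Cyclone Priscilla: ΔP = 67; V ≈ 5.96 × 67^0.641 ≈ 88.26 kt.
Cyclone Mangkhut: ΔP = 61; V ≈ 5.96 × 61^0.641 ≈ 83.11 kt.
Difference ≈ 88.26 − 83.11 = 5.15 → 5 kt.

5 kt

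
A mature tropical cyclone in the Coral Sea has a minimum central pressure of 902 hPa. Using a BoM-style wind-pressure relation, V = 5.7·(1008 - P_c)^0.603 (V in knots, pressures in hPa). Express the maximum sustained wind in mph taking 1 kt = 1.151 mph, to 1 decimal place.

109.2 mph

ΔP = 1008 − 902 = 106 hPa.
V ≈ 5.7 × 106^0.603 = 5.7 × 16.644 ≈ 94.871 kt.
94.871 × 1.151 ≈ 109.20 mph → 109.2 mph.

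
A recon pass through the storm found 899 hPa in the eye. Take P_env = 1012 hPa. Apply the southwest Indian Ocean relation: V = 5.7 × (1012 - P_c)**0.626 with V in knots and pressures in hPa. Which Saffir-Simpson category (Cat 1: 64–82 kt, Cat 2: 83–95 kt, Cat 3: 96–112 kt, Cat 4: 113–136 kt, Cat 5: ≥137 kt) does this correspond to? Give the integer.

ΔP = 1012 − 899 = 113 hPa.
V ≈ 5.7 × 113^0.626 = 5.7 × 19.29 ≈ 110 kt.
110 kt falls in the Category 3 band.

3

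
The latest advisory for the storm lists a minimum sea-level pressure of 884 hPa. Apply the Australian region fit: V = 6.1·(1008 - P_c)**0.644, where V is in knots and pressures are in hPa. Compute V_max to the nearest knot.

ΔP = 1008 − 884 = 124 hPa.
124^0.644 ≈ 22.293.
V ≈ 6.1 × 22.293 ≈ 136.0 kt.

136 kt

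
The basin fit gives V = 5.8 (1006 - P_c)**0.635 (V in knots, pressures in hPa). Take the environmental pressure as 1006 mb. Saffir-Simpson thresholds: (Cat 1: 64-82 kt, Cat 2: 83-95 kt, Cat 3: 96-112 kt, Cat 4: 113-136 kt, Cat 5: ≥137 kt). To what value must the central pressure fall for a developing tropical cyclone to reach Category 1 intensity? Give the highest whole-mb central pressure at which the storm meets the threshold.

Category 1 begins at V = 64 kt.
Required ΔP = (64/5.8)^(1/0.635) = 11.034^1.575 ≈ 43.87 mb.
P_c ≤ 1006 − 43.87 = 962.13, so the highest integer P_c is 962 mb.

962 mb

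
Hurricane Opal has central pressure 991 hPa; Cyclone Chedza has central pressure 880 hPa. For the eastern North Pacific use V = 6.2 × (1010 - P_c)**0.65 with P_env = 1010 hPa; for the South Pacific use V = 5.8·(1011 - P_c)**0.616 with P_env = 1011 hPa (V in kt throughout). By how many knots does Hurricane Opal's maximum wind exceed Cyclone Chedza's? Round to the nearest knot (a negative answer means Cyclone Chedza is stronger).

Hurricane Opal: ΔP = 19; V ≈ 6.2 × 19^0.65 ≈ 42.03 kt.
Cyclone Chedza: ΔP = 131; V ≈ 5.8 × 131^0.616 ≈ 116.86 kt.
Difference ≈ 42.03 − 116.86 = -74.83 → -75 kt.

-75 kt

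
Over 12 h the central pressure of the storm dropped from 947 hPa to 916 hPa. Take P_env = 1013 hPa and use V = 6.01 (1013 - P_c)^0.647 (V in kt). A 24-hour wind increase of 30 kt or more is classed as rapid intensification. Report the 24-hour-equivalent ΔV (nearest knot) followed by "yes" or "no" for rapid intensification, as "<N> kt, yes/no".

51 kt, yes

V₁: ΔP = 66, V ≈ 6.01 × 66^0.647 ≈ 90.39 kt.
V₂: ΔP = 97, V ≈ 6.01 × 97^0.647 ≈ 115.96 kt.
ΔV over 12 h = 25.57 kt → 24 h equivalent = 25.57 × 24/12 ≈ 51.14 kt.
51 kt ≥ 30 kt ⇒ rapid intensification.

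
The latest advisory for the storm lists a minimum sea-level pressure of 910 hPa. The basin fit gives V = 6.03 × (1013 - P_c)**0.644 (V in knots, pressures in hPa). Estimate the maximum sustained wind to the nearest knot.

119 kt

ΔP = 1013 − 910 = 103 hPa.
103^0.644 ≈ 19.782.
V ≈ 6.03 × 19.782 ≈ 119.3 kt.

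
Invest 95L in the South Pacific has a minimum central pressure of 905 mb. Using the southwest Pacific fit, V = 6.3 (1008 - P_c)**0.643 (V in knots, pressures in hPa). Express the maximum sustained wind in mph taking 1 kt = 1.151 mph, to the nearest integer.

143 mph

ΔP = 1008 − 905 = 103 mb.
V ≈ 6.3 × 103^0.643 = 6.3 × 19.690 ≈ 124.049 kt.
124.049 × 1.151 ≈ 142.78 mph → 143 mph.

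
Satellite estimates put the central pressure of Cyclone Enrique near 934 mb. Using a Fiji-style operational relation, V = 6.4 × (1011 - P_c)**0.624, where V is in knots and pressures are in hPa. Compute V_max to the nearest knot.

96 kt

ΔP = 1011 − 934 = 77 mb.
77^0.624 ≈ 15.037.
V ≈ 6.4 × 15.037 ≈ 96.2 kt.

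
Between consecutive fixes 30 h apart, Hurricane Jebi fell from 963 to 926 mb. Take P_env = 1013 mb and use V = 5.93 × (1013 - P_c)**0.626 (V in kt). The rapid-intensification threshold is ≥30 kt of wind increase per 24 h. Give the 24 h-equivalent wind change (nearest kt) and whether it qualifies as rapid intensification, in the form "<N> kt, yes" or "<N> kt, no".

V₁: ΔP = 50, V ≈ 5.93 × 50^0.626 ≈ 68.65 kt.
V₂: ΔP = 87, V ≈ 5.93 × 87^0.626 ≈ 97.09 kt.
ΔV over 30 h = 28.44 kt → 24 h equivalent = 28.44 × 24/30 ≈ 22.75 kt.
23 kt < 30 kt ⇒ not rapid intensification.

23 kt, no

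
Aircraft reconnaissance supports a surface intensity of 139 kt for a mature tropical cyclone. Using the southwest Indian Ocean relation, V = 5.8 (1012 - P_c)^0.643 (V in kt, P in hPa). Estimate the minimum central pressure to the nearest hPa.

872 hPa

ΔP = (V / 5.8)^(1/0.643) = (139/5.8)^1.555.
139/5.8 = 23.966; 23.966^1.555 ≈ 139.81 hPa.
P_c = 1012 − 139.81 = 872.19 ≈ 872 hPa.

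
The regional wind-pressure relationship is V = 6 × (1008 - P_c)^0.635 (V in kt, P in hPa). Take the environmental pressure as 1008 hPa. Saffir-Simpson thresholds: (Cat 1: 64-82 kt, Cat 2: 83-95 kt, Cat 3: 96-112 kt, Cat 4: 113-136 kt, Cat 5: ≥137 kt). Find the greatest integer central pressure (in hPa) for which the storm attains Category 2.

945 hPa

Category 2 begins at V = 83 kt.
Required ΔP = (83/6)^(1/0.635) = 13.833^1.575 ≈ 62.62 hPa.
P_c ≤ 1008 − 62.62 = 945.38, so the highest integer P_c is 945 hPa.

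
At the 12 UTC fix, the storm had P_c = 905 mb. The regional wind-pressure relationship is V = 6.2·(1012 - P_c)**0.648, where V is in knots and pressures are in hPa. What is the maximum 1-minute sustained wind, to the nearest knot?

ΔP = 1012 − 905 = 107 mb.
107^0.648 ≈ 20.656.
V ≈ 6.2 × 20.656 ≈ 128.1 kt.

128 kt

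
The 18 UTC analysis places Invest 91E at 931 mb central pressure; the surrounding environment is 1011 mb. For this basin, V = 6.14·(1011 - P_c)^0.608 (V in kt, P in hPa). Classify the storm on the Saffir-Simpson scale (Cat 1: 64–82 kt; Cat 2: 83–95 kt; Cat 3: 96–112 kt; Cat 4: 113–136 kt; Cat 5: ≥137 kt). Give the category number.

2

ΔP = 1011 − 931 = 80 mb.
V ≈ 6.14 × 80^0.608 = 6.14 × 14.36 ≈ 88 kt.
88 kt falls in the Category 2 band.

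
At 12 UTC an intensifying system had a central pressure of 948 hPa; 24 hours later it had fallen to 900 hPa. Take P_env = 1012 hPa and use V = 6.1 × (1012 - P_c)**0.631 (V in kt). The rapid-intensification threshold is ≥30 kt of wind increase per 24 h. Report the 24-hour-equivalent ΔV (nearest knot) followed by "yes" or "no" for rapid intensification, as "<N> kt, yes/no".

V₁: ΔP = 64, V ≈ 6.1 × 64^0.631 ≈ 84.15 kt.
V₂: ΔP = 112, V ≈ 6.1 × 112^0.631 ≈ 119.78 kt.
ΔV over 24 h = 35.63 kt → 24 h equivalent = 35.63 × 24/24 ≈ 35.63 kt.
36 kt ≥ 30 kt ⇒ rapid intensification.

36 kt, yes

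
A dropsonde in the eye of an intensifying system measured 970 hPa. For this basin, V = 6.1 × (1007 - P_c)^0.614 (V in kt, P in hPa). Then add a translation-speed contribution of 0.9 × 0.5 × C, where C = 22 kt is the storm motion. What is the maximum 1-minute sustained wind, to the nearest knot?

ΔP = 1007 − 970 = 37 hPa.
37^0.614 ≈ 9.181.
V ≈ 6.1 × 9.181 ≈ 56.0 kt.
Translation term: 0.9 × 0.5 × 22 = 9.9 kt.
Corrected V ≈ 65.9 kt → 66 kt.

66 kt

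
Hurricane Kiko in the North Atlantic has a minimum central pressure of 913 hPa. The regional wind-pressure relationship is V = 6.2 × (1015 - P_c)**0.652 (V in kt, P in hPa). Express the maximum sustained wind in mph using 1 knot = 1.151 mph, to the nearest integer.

ΔP = 1015 − 913 = 102 hPa.
V ≈ 6.2 × 102^0.652 = 6.2 × 20.399 ≈ 126.473 kt.
126.473 × 1.151 ≈ 145.57 mph → 146 mph.

146 mph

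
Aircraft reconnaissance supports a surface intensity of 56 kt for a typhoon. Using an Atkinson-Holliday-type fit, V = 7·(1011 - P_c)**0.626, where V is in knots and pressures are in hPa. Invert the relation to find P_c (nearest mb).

ΔP = (V / 7)^(1/0.626) = (56/7)^1.597.
56/7 = 8.000; 8.000^1.597 ≈ 27.71 mb.
P_c = 1011 − 27.71 = 983.29 ≈ 983 mb.

983 mb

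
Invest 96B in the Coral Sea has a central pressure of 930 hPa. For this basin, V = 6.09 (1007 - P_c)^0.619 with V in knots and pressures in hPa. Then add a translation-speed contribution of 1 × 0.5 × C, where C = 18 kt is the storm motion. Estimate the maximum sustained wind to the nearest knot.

99 kt

ΔP = 1007 − 930 = 77 hPa.
77^0.619 ≈ 14.714.
V ≈ 6.09 × 14.714 ≈ 89.6 kt.
Translation term: 1 × 0.5 × 18 = 9 kt.
Corrected V ≈ 98.6 kt → 99 kt.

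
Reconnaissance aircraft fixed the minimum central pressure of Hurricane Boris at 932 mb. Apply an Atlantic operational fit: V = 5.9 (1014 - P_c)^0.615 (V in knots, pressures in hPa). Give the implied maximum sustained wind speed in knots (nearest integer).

89 kt

ΔP = 1014 − 932 = 82 mb.
82^0.615 ≈ 15.031.
V ≈ 5.9 × 15.031 ≈ 88.7 kt.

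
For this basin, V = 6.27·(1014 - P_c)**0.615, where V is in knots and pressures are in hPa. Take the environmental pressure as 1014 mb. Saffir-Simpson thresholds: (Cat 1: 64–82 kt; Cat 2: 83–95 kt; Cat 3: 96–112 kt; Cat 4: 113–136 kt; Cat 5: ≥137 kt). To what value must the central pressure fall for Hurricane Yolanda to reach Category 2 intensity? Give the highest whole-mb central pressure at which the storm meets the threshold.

947 mb

Category 2 begins at V = 83 kt.
Required ΔP = (83/6.27)^(1/0.615) = 13.238^1.626 ≈ 66.69 mb.
P_c ≤ 1014 − 66.69 = 947.31, so the highest integer P_c is 947 mb.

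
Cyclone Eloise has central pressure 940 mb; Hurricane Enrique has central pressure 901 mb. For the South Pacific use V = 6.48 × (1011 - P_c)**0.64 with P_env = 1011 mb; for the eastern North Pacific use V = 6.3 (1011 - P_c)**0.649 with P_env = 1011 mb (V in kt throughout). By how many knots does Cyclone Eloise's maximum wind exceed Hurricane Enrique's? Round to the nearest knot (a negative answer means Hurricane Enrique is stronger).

-34 kt

Cyclone Eloise: ΔP = 71; V ≈ 6.48 × 71^0.64 ≈ 99.17 kt.
Hurricane Enrique: ΔP = 110; V ≈ 6.3 × 110^0.649 ≈ 133.11 kt.
Difference ≈ 99.17 − 133.11 = -33.94 → -34 kt.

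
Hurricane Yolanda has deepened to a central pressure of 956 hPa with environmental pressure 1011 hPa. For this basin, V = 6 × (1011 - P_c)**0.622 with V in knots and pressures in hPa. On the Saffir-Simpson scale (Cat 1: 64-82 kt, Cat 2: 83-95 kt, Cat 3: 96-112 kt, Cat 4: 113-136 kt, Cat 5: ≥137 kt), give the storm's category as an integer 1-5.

1

ΔP = 1011 − 956 = 55 hPa.
V ≈ 6 × 55^0.622 = 6 × 12.09 ≈ 73 kt.
73 kt falls in the Category 1 band.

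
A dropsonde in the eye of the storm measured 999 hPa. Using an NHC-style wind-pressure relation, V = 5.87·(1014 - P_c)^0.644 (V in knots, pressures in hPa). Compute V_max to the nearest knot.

34 kt

ΔP = 1014 − 999 = 15 hPa.
15^0.644 ≈ 5.720.
V ≈ 5.87 × 5.720 ≈ 33.6 kt.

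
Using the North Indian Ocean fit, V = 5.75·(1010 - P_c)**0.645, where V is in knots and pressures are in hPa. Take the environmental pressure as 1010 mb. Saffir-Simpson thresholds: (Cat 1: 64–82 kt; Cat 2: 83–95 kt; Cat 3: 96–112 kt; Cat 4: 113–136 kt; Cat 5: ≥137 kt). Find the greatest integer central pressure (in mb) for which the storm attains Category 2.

Category 2 begins at V = 83 kt.
Required ΔP = (83/5.75)^(1/0.645) = 14.435^1.550 ≈ 62.74 mb.
P_c ≤ 1010 − 62.74 = 947.26, so the highest integer P_c is 947 mb.

947 mb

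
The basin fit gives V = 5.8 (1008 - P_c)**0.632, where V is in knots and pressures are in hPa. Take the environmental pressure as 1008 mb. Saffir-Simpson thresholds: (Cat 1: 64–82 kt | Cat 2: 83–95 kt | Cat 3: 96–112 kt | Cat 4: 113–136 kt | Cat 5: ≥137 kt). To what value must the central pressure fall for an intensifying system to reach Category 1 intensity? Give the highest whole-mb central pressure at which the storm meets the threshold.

Category 1 begins at V = 64 kt.
Required ΔP = (64/5.8)^(1/0.632) = 11.034^1.582 ≈ 44.66 mb.
P_c ≤ 1008 − 44.66 = 963.34, so the highest integer P_c is 963 mb.

963 mb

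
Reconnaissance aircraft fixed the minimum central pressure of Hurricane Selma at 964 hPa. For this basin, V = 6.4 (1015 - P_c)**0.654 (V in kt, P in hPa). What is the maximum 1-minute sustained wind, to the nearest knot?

ΔP = 1015 − 964 = 51 hPa.
51^0.654 ≈ 13.084.
V ≈ 6.4 × 13.084 ≈ 83.7 kt.

84 kt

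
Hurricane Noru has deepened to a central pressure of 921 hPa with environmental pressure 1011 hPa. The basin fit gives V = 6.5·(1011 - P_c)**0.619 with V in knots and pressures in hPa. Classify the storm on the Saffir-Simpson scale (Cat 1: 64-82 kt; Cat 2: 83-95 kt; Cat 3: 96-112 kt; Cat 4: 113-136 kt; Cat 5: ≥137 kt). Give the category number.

3

ΔP = 1011 − 921 = 90 hPa.
V ≈ 6.5 × 90^0.619 = 6.5 × 16.21 ≈ 105 kt.
105 kt falls in the Category 3 band.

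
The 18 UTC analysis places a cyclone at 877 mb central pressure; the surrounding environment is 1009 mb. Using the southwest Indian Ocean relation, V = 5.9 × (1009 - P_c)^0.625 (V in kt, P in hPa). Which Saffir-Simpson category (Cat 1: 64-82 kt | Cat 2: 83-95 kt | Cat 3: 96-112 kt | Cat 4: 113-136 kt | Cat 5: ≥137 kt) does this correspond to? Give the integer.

ΔP = 1009 − 877 = 132 mb.
V ≈ 5.9 × 132^0.625 = 5.9 × 21.15 ≈ 125 kt.
125 kt falls in the Category 4 band.

4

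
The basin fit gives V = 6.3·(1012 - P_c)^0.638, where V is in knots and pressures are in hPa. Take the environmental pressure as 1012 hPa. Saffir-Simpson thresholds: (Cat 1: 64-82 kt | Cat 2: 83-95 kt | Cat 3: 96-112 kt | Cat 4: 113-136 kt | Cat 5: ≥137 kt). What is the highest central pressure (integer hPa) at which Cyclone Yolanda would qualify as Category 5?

Category 5 begins at V = 137 kt.
Required ΔP = (137/6.3)^(1/0.638) = 21.746^1.567 ≈ 124.80 hPa.
P_c ≤ 1012 − 124.80 = 887.20, so the highest integer P_c is 887 hPa.

887 hPa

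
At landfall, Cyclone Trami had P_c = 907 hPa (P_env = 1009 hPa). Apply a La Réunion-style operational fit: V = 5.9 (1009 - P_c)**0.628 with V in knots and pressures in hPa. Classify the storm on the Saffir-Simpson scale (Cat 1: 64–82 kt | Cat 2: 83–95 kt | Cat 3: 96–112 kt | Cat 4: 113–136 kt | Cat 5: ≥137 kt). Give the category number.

ΔP = 1009 − 907 = 102 hPa.
V ≈ 5.9 × 102^0.628 = 5.9 × 18.26 ≈ 108 kt.
108 kt falls in the Category 3 band.

3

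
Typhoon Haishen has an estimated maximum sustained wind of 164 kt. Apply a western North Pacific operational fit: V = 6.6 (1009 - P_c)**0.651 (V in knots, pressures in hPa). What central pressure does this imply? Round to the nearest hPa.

ΔP = (V / 6.6)^(1/0.651) = (164/6.6)^1.536.
164/6.6 = 24.848; 24.848^1.536 ≈ 139.10 hPa.
P_c = 1009 − 139.10 = 869.90 ≈ 870 hPa.

870 hPa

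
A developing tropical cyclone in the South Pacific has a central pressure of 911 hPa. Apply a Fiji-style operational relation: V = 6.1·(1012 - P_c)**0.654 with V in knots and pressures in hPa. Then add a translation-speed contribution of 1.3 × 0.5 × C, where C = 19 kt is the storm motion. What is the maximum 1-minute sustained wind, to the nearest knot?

137 kt

ΔP = 1012 − 911 = 101 hPa.
101^0.654 ≈ 20.456.
V ≈ 6.1 × 20.456 ≈ 124.8 kt.
Translation term: 1.3 × 0.5 × 19 = 12.35 kt.
Corrected V ≈ 137.15 kt → 137 kt.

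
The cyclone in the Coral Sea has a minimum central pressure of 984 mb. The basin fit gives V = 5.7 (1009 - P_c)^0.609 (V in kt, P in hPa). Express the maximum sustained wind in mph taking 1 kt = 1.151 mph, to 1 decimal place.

46.6 mph

ΔP = 1009 − 984 = 25 mb.
V ≈ 5.7 × 25^0.609 = 5.7 × 7.101 ≈ 40.478 kt.
40.478 × 1.151 ≈ 46.59 mph → 46.6 mph.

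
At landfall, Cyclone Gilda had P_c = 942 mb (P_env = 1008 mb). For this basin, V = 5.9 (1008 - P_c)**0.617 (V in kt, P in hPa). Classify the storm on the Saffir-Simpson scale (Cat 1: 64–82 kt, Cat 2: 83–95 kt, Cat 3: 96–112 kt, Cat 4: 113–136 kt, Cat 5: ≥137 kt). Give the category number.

1

ΔP = 1008 − 942 = 66 mb.
V ≈ 5.9 × 66^0.617 = 5.9 × 13.26 ≈ 78 kt.
78 kt falls in the Category 1 band.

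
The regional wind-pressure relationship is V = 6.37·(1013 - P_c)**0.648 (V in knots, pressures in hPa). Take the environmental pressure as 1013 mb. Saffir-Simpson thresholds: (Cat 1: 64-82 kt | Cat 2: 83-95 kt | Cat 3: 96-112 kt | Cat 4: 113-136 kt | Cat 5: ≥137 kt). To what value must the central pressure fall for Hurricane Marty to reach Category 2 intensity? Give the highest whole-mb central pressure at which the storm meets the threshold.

960 mb

Category 2 begins at V = 83 kt.
Required ΔP = (83/6.37)^(1/0.648) = 13.030^1.543 ≈ 52.55 mb.
P_c ≤ 1013 − 52.55 = 960.45, so the highest integer P_c is 960 mb.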